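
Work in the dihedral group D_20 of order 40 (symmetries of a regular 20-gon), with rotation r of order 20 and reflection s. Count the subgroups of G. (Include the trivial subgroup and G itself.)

|G| = 40, so by Lagrange every subgroup order divides 40. Divisors: 1, 2, 4, 5, 8, 10, 20, 40.
Subgroups by order — order 1: 1; order 2: 21; order 4: 11; order 5: 1; order 8: 5; order 10: 5; order 20: 3; order 40: 1.
Total: 1 + 21 + 11 + 1 + 5 + 5 + 3 + 1 = 48.

48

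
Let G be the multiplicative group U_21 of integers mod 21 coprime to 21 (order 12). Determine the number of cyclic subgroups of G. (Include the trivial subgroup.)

Group the elements of G by the cyclic subgroup they generate; each cyclic subgroup of order d accounts for φ(d) elements.
Cyclic subgroups by order — order 1: 1; order 2: 3; order 3: 1; order 6: 3.
Total: 8.

8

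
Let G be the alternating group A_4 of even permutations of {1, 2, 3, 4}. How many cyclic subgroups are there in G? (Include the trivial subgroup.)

A cyclic subgroup of order d is generated by each of its φ(d) elements of order d, so the cyclic subgroups of order d number (#elements of order d)/φ(d).
Cyclic subgroups by order — order 1: 1; order 2: 3; order 3: 4.
Total: 8.

8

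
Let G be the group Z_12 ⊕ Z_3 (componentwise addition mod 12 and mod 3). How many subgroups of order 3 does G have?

4

|G| = 36 and 3 | 36, so subgroups of order 3 are possible by Lagrange.
The subgroups of order 3 are: {(0,0), (0,1), (0,2)}; {(0,0), (4,0), (8,0)}; {(0,0), (4,1), (8,2)}; {(0,0), (4,2), (8,1)}.
So G has 4 subgroups of order 3.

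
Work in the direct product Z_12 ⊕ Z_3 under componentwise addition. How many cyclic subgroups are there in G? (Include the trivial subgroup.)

Each element a generates a cyclic subgroup ⟨a⟩; distinct elements may generate the same one (a cyclic group of order d has φ(d) generators).
Cyclic subgroups by order — order 1: 1; order 2: 1; order 3: 4; order 4: 1; order 6: 4; order 12: 4.
Total: 15.

15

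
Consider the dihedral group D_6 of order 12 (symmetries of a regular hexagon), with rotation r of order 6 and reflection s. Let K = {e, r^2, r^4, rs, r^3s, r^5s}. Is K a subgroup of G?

|K| = 6 divides |G| = 12, consistent with Lagrange.
K contains the identity, every element's inverse is in K, and K is closed under ·: it is a subgroup.

Yes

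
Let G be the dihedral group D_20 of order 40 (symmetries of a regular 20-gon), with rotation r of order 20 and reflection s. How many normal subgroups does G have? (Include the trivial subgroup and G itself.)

9

G has 48 subgroups. Checking conjugation-invariance by order — order 1: 1/1 normal; order 2: 1/21 normal; order 4: 1/11 normal; order 5: 1/1 normal; order 8: 0/5 normal; order 10: 1/5 normal; order 20: 3/3 normal; order 40: 1/1 normal.
Total normal subgroups: 9.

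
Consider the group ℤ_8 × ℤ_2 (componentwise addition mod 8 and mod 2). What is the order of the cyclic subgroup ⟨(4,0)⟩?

2

The order of (4,0) in Z_8 × Z_2 is lcm(ord(4) in Z_8, ord(0) in Z_2).
ord(4) = 2 and ord(0) = 1, so |⟨(4,0)⟩| = lcm(2, 1) = 2.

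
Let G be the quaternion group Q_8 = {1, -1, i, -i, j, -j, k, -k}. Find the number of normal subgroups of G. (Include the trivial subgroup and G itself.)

6

G has 6 subgroups. Checking conjugation-invariance by order — order 1: 1/1 normal; order 2: 1/1 normal; order 4: 3/3 normal; order 8: 1/1 normal.
Total normal subgroups: 6.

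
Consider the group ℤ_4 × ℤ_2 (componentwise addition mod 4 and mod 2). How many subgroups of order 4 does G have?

3

|G| = 8 and 4 | 8, so subgroups of order 4 are possible by Lagrange.
The subgroups of order 4 are: {(0,0), (0,1), (2,0), (2,1)}; {(0,0), (1,0), (2,0), (3,0)}; {(0,0), (1,1), (2,0), (3,1)}.
So G has 3 subgroups of order 4.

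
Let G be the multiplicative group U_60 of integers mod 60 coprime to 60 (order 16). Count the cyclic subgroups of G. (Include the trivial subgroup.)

12

A cyclic subgroup of order d is generated by each of its φ(d) elements of order d, so the cyclic subgroups of order d number (#elements of order d)/φ(d).
Cyclic subgroups by order — order 1: 1; order 2: 7; order 4: 4.
Total: 12.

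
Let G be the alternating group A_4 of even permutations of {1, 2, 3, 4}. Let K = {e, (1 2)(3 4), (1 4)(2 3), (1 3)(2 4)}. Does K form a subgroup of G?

Yes

|K| = 4 divides |G| = 12, consistent with Lagrange.
K contains the identity, every element's inverse is in K, and K is closed under ∘: it is a subgroup.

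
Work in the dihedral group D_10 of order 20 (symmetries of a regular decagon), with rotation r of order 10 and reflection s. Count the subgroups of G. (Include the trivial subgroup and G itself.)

|G| = 20, so by Lagrange every subgroup order divides 20. Divisors: 1, 2, 4, 5, 10, 20.
Subgroups by order — order 1: 1; order 2: 11; order 4: 5; order 5: 1; order 10: 3; order 20: 1.
Total: 1 + 11 + 5 + 1 + 3 + 1 = 22.

22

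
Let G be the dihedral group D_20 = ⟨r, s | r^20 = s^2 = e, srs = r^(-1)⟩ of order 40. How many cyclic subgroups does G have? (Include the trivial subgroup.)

Each element a generates a cyclic subgroup ⟨a⟩; distinct elements may generate the same one (a cyclic group of order d has φ(d) generators).
Cyclic subgroups by order — order 1: 1; order 2: 21; order 4: 1; order 5: 1; order 10: 1; order 20: 1.
Total: 26.

26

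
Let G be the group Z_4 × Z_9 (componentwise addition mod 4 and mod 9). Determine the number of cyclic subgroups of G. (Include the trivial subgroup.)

A cyclic subgroup of order d is generated by each of its φ(d) elements of order d, so the cyclic subgroups of order d number (#elements of order d)/φ(d).
Cyclic subgroups by order — order 1: 1; order 2: 1; order 3: 1; order 4: 1; order 6: 1; order 9: 1; order 12: 1; order 18: 1; order 36: 1.
Total: 9.

9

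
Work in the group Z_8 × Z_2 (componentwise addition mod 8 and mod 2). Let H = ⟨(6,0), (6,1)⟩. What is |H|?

|⟨(6,0)⟩| = 4 and |⟨(6,1)⟩| = 4, so |H| is a multiple of lcm(4, 4) = 4 and divides |G| = 16.
Closing under the operation: H = {(0,0), (0,1), (2,0), (2,1), (4,0), (4,1), (6,0), (6,1)}, so |H| = 8.

8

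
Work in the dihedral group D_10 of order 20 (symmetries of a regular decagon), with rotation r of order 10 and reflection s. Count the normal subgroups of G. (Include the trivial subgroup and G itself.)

G has 22 subgroups. Checking conjugation-invariance by order — order 1: 1/1 normal; order 2: 1/11 normal; order 4: 0/5 normal; order 5: 1/1 normal; order 10: 3/3 normal; order 20: 1/1 normal.
Total normal subgroups: 7.

7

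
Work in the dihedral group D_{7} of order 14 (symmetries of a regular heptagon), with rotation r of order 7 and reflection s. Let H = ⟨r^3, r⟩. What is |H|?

|⟨r^3⟩| = 7 and |⟨r⟩| = 7, so |H| is a multiple of lcm(7, 7) = 7 and divides |G| = 14.
Closing under the operation: H = {e, r, r^2, r^3, r^4, r^5, r^6}, so |H| = 7.

7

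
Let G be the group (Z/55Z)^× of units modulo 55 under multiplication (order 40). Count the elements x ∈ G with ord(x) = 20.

16

Enumerating element orders in G gives 16 elements of order 20.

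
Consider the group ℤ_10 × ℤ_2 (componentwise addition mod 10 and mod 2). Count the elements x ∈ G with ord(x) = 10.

12

An element (a,b) has order lcm(ord(a), ord(b)); count pairs with lcm equal to 10.
Enumerating gives 12 such elements.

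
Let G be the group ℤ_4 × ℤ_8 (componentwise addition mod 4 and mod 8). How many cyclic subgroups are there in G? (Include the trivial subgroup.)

Group the elements of G by the cyclic subgroup they generate; each cyclic subgroup of order d accounts for φ(d) elements.
Cyclic subgroups by order — order 1: 1; order 2: 3; order 4: 6; order 8: 4.
Total: 14.

14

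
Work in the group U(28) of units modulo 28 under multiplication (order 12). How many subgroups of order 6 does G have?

3

|G| = 12 and 6 | 12, so subgroups of order 6 are possible by Lagrange.
The subgroups of order 6 are: {1, 9, 11, 15, 23, 25}; {1, 5, 9, 13, 17, 25}; {1, 3, 9, 19, 25, 27}.
So G has 3 subgroups of order 6.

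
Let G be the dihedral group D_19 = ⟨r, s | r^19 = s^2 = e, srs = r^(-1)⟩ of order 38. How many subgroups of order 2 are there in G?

19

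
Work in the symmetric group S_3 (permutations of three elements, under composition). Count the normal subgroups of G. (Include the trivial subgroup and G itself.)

3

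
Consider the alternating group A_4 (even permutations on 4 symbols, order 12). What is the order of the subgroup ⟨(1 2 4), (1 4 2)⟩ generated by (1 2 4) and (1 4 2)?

|⟨(1 2 4)⟩| = 3 and |⟨(1 4 2)⟩| = 3, so |H| is a multiple of lcm(3, 3) = 3 and divides |G| = 12.
Closing under the operation: H = {e, (1 2 4), (1 4 2)}, so |H| = 3.

3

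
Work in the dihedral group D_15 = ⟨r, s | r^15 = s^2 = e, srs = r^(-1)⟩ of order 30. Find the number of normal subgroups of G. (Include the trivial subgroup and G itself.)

5

G has 28 subgroups. Checking conjugation-invariance by order — order 1: 1/1 normal; order 2: 0/15 normal; order 3: 1/1 normal; order 5: 1/1 normal; order 6: 0/5 normal; order 10: 0/3 normal; order 15: 1/1 normal; order 30: 1/1 normal.
Total normal subgroups: 5.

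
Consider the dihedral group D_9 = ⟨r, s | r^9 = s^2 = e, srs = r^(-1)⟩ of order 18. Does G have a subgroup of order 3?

3 | 18. A subgroup of order 3 is {e, r^3, r^6}.

Yes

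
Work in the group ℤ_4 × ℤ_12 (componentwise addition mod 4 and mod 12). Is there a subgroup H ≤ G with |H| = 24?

24 | 48. A subgroup of order 24 is {(0,0), (0,1), (0,2), (0,3), (0,4), (0,5), (0,6), (0,7), (0,8), (0,9), (0,10), (0,11), (2,0), (2,1), (2,2), (2,3), (2,4), (2,5), (2,6), (2,7), (2,8), (2,9), (2,10), (2,11)}.

Yes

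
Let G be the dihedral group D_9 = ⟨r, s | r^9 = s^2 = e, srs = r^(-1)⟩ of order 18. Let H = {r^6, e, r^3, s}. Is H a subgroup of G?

|H| = 4 does not divide |G| = 18, so by Lagrange H is not a subgroup.

No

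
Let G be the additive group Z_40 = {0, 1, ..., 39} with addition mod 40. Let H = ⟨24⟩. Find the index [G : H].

|⟨24⟩| = 5 and |G| = 40.
By Lagrange, [G : H] = |G|/|H| = 40/5 = 8.

8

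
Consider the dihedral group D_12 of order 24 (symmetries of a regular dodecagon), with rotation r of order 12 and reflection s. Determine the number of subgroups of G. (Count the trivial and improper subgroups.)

34

|G| = 24, so by Lagrange every subgroup order divides 24. Divisors: 1, 2, 3, 4, 6, 8, 12, 24.
Subgroups by order — order 1: 1; order 2: 13; order 3: 1; order 4: 7; order 6: 5; order 8: 3; order 12: 3; order 24: 1.
Total: 1 + 13 + 1 + 7 + 5 + 3 + 3 + 1 = 34.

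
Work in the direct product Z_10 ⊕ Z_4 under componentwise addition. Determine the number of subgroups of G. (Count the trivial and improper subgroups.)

16

|G| = 40, so by Lagrange every subgroup order divides 40. Divisors: 1, 2, 4, 5, 8, 10, 20, 40.
Subgroups by order — order 1: 1; order 2: 3; order 4: 3; order 5: 1; order 8: 1; order 10: 3; order 20: 3; order 40: 1.
Total: 1 + 3 + 3 + 1 + 1 + 3 + 3 + 1 = 16.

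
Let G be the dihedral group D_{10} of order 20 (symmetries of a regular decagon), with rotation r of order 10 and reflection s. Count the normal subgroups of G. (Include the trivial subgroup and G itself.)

7

G has 22 subgroups. Checking conjugation-invariance by order — order 1: 1/1 normal; order 2: 1/11 normal; order 4: 0/5 normal; order 5: 1/1 normal; order 10: 3/3 normal; order 20: 1/1 normal.
Total normal subgroups: 7.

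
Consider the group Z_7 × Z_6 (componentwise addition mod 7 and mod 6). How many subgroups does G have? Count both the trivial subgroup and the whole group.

8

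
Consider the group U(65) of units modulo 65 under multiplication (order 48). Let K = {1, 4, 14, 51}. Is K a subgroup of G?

No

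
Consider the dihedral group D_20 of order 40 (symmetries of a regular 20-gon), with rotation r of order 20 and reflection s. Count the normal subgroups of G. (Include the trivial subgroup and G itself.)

G has 48 subgroups. Checking conjugation-invariance by order — order 1: 1/1 normal; order 2: 1/21 normal; order 4: 1/11 normal; order 5: 1/1 normal; order 8: 0/5 normal; order 10: 1/5 normal; order 20: 3/3 normal; order 40: 1/1 normal.
Total normal subgroups: 9.

9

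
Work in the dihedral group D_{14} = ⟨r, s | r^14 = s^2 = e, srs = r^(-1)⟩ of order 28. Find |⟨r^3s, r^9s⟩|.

14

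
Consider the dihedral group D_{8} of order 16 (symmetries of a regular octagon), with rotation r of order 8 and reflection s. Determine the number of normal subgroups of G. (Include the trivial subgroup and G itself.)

7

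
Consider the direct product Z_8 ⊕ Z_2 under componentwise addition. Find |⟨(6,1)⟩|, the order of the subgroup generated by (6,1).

4

The order of (6,1) in Z_8 × Z_2 is lcm(ord(6) in Z_8, ord(1) in Z_2).
ord(6) = 4 and ord(1) = 2, so |⟨(6,1)⟩| = lcm(4, 2) = 4.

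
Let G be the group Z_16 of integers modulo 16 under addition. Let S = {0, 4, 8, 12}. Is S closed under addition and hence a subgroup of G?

|S| = 4 divides |G| = 16, consistent with Lagrange.
S contains the identity, every element's inverse is in S, and S is closed under +: it is a subgroup.
In fact S = ⟨4⟩.

Yes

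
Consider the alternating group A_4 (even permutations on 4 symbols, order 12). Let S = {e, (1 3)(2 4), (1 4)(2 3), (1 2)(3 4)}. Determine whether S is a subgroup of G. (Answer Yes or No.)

Yes

|S| = 4 divides |G| = 12, consistent with Lagrange.
S contains the identity, every element's inverse is in S, and S is closed under ∘: it is a subgroup.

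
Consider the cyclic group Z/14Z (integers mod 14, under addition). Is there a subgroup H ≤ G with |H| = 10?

No

10 does not divide |G| = 14, so by Lagrange no subgroup of order 10 exists.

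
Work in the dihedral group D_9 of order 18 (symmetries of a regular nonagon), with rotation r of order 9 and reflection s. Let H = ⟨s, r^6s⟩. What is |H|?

|⟨s⟩| = 2 and |⟨r^6s⟩| = 2, so |H| is a multiple of lcm(2, 2) = 2 and divides |G| = 18.
Closing under the operation: H = {e, r^3, r^6, s, r^3s, r^6s}, so |H| = 6.

6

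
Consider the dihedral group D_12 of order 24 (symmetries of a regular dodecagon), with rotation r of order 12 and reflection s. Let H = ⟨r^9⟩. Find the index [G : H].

|⟨r^9⟩| = 4 and |G| = 24.
By Lagrange, [G : H] = |G|/|H| = 24/4 = 6.

6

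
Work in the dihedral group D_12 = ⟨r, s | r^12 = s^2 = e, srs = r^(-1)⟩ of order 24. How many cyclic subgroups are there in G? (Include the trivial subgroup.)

18

Each element a generates a cyclic subgroup ⟨a⟩; distinct elements may generate the same one (a cyclic group of order d has φ(d) generators).
Cyclic subgroups by order — order 1: 1; order 2: 13; order 3: 1; order 4: 1; order 6: 1; order 12: 1.
Total: 18.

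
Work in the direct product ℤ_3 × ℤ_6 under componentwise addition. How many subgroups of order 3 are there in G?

|G| = 18 and 3 | 18, so subgroups of order 3 are possible by Lagrange.
The subgroups of order 3 are: {(0,0), (0,2), (0,4)}; {(0,0), (1,0), (2,0)}; {(0,0), (1,2), (2,4)}; {(0,0), (1,4), (2,2)}.
So G has 4 subgroups of order 3.

4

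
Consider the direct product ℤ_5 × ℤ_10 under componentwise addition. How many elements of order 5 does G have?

24

An element (a,b) has order lcm(ord(a), ord(b)); count pairs with lcm equal to 5.
Enumerating gives 24 such elements.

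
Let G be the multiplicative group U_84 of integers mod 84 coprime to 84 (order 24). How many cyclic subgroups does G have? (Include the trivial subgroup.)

A cyclic subgroup of order d is generated by each of its φ(d) elements of order d, so the cyclic subgroups of order d number (#elements of order d)/φ(d).
Cyclic subgroups by order — order 1: 1; order 2: 7; order 3: 1; order 6: 7.
Total: 16.

16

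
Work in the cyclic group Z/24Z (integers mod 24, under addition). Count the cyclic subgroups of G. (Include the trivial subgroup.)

Each element a generates a cyclic subgroup ⟨a⟩; distinct elements may generate the same one (a cyclic group of order d has φ(d) generators).
Cyclic subgroups by order — order 1: 1; order 2: 1; order 3: 1; order 4: 1; order 6: 1; order 8: 1; order 12: 1; order 24: 1.
Total: 8.

8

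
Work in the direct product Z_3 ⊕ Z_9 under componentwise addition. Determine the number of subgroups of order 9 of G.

4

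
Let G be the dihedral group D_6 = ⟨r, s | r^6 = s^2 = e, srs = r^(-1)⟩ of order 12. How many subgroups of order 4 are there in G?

|G| = 12 and 4 | 12, so subgroups of order 4 are possible by Lagrange.
The subgroups of order 4 are: {e, r^3, r^2s, r^5s}; {e, r^3, s, r^3s}; {e, r^3, rs, r^4s}.
So G has 3 subgroups of order 4.

3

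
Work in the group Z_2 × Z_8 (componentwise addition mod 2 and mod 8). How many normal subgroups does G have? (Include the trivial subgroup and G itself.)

G is abelian, so every subgroup is normal.
G has 11 subgroups in total, hence 11 normal subgroups.

11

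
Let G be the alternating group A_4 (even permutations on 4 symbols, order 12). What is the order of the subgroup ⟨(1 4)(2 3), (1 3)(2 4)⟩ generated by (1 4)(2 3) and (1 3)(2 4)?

4

|⟨(1 4)(2 3)⟩| = 2 and |⟨(1 3)(2 4)⟩| = 2, so |H| is a multiple of lcm(2, 2) = 2 and divides |G| = 12.
Closing under the operation: H = {e, (1 2)(3 4), (1 3)(2 4), (1 4)(2 3)}, so |H| = 4.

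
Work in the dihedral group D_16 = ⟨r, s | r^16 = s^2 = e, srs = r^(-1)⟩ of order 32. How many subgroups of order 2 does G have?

17

|G| = 32 and 2 | 32, so subgroups of order 2 are possible by Lagrange.
The subgroups of order 2 are: {e, r^10s}; {e, r^11s}; {e, r^12s}; {e, r^13s}; … (17 in all).
So G has 17 subgroups of order 2.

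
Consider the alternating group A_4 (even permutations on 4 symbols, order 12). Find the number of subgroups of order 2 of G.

3

|G| = 12 and 2 | 12, so subgroups of order 2 are possible by Lagrange.
The subgroups of order 2 are: {e, (1 2)(3 4)}; {e, (1 3)(2 4)}; {e, (1 4)(2 3)}.
So G has 3 subgroups of order 2.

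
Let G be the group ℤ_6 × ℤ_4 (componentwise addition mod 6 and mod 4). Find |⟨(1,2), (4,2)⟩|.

|⟨(1,2)⟩| = 6 and |⟨(4,2)⟩| = 6, so |H| is a multiple of lcm(6, 6) = 6 and divides |G| = 24.
Closing under the operation: H = {(0,0), (0,2), (1,0), (1,2), (2,0), (2,2), (3,0), (3,2), (4,0), (4,2), (5,0), (5,2)}, so |H| = 12.

12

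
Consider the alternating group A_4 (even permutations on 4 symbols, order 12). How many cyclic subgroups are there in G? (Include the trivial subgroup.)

8

A cyclic subgroup of order d is generated by each of its φ(d) elements of order d, so the cyclic subgroups of order d number (#elements of order d)/φ(d).
Cyclic subgroups by order — order 1: 1; order 2: 3; order 3: 4.
Total: 8.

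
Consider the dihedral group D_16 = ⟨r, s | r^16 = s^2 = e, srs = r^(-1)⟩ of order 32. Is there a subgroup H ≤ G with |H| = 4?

4 | 32. A subgroup of order 4 is {e, r^8, r^2s, r^10s}.

Yes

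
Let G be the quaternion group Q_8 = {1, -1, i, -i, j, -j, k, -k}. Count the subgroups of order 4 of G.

|G| = 8 and 4 | 8, so subgroups of order 4 are possible by Lagrange.
The subgroups of order 4 are: {1, -1, i, -i}; {1, -1, j, -j}; {1, -1, k, -k}.
So G has 3 subgroups of order 4.

3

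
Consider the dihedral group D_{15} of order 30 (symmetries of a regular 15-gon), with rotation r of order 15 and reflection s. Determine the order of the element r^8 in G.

Computing powers of r^8: the smallest k with (r^8)^k = e is k = 15.

15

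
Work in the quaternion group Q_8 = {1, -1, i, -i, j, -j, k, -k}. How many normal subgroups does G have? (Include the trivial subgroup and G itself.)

G has 6 subgroups. Checking conjugation-invariance by order — order 1: 1/1 normal; order 2: 1/1 normal; order 4: 3/3 normal; order 8: 1/1 normal.
Total normal subgroups: 6.

6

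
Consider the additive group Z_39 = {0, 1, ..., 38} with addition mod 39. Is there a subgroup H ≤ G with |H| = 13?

13 | 39. A subgroup of order 13 is {0, 3, 6, 9, 12, 15, 18, 21, 24, 27, 30, 33, 36}.

Yes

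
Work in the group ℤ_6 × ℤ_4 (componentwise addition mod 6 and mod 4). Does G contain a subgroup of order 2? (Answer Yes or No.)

Yes

2 | 24. A subgroup of order 2 is {(0,0), (0,2)}.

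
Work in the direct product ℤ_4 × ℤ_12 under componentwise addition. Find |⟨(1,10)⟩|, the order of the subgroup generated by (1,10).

12

The order of (1,10) in Z_4 × Z_12 is lcm(ord(1) in Z_4, ord(10) in Z_12).
ord(1) = 4 and ord(10) = 6, so |⟨(1,10)⟩| = lcm(4, 6) = 12.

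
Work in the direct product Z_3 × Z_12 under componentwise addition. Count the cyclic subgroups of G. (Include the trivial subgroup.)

Group the elements of G by the cyclic subgroup they generate; each cyclic subgroup of order d accounts for φ(d) elements.
Cyclic subgroups by order — order 1: 1; order 2: 1; order 3: 4; order 4: 1; order 6: 4; order 12: 4.
Total: 15.

15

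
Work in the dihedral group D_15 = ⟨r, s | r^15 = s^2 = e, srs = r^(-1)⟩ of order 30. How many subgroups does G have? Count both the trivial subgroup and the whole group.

28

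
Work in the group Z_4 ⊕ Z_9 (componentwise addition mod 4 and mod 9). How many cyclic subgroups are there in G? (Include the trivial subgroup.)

9

Group the elements of G by the cyclic subgroup they generate; each cyclic subgroup of order d accounts for φ(d) elements.
Cyclic subgroups by order — order 1: 1; order 2: 1; order 3: 1; order 4: 1; order 6: 1; order 9: 1; order 12: 1; order 18: 1; order 36: 1.
Total: 9.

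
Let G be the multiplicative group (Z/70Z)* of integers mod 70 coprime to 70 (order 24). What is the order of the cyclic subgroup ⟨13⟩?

4

Compute successive powers of 13 mod 70: 13, 29, 27, 1; 13^4 ≡ 1 (mod 70).
So |⟨13⟩| = 4.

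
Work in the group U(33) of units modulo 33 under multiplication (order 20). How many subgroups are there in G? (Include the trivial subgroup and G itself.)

|G| = 20, so by Lagrange every subgroup order divides 20. Divisors: 1, 2, 4, 5, 10, 20.
Subgroups by order — order 1: 1; order 2: 3; order 4: 1; order 5: 1; order 10: 3; order 20: 1.
Total: 1 + 3 + 1 + 1 + 3 + 1 = 10.

10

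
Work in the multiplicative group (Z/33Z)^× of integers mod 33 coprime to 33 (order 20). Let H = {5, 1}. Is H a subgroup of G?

No

5 ∈ H but its inverse 20 ∉ H, so H is not a subgroup.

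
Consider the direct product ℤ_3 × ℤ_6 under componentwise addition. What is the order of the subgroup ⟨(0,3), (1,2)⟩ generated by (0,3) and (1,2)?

6

|⟨(0,3)⟩| = 2 and |⟨(1,2)⟩| = 3, so |H| is a multiple of lcm(2, 3) = 6 and divides |G| = 18.
Closing under the operation: H = {(0,0), (0,3), (1,2), (1,5), (2,1), (2,4)}, so |H| = 6.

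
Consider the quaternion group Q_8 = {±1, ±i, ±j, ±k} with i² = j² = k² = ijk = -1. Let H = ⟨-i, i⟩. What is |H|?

4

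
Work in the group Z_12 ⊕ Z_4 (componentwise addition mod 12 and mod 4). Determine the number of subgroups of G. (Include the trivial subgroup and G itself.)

|G| = 48, so by Lagrange every subgroup order divides 48. Divisors: 1, 2, 3, 4, 6, 8, 12, 16, 24, 48.
Subgroups by order — order 1: 1; order 2: 3; order 3: 1; order 4: 7; order 6: 3; order 8: 3; order 12: 7; order 16: 1; order 24: 3; order 48: 1.
Total: 1 + 3 + 1 + 7 + 3 + 3 + 7 + 1 + 3 + 1 = 30.

30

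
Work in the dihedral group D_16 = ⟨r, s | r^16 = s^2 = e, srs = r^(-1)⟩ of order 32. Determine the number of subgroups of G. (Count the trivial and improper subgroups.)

36

|G| = 32, so by Lagrange every subgroup order divides 32. Divisors: 1, 2, 4, 8, 16, 32.
Subgroups by order — order 1: 1; order 2: 17; order 4: 9; order 8: 5; order 16: 3; order 32: 1.
Total: 1 + 17 + 9 + 5 + 3 + 1 = 36.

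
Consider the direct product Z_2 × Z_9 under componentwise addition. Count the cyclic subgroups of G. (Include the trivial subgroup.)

Each element a generates a cyclic subgroup ⟨a⟩; distinct elements may generate the same one (a cyclic group of order d has φ(d) generators).
Cyclic subgroups by order — order 1: 1; order 2: 1; order 3: 1; order 6: 1; order 9: 1; order 18: 1.
Total: 6.

6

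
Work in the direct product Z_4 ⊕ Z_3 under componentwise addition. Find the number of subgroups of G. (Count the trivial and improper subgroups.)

6

|G| = 12, so by Lagrange every subgroup order divides 12. Divisors: 1, 2, 3, 4, 6, 12.
Subgroups by order — order 1: 1; order 2: 1; order 3: 1; order 4: 1; order 6: 1; order 12: 1.
Total: 1 + 1 + 1 + 1 + 1 + 1 = 6.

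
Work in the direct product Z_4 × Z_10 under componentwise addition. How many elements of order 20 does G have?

16

An element (a,b) has order lcm(ord(a), ord(b)); count pairs with lcm equal to 20.
Enumerating gives 16 such elements.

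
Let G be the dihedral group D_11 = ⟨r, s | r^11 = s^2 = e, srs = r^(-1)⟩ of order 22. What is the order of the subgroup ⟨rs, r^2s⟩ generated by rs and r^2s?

|⟨rs⟩| = 2 and |⟨r^2s⟩| = 2, so |H| is a multiple of lcm(2, 2) = 2 and divides |G| = 22.
Closing {rs, r^2s} under the group operation gives all of G, so |H| = 22.

22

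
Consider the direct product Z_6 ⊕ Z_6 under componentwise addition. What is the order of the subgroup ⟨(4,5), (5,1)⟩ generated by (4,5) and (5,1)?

|⟨(4,5)⟩| = 6 and |⟨(5,1)⟩| = 6, so |H| is a multiple of lcm(6, 6) = 6 and divides |G| = 36.
Closing under the operation: H = {(0,0), (0,3), (1,2), (1,5), (2,1), (2,4), (3,0), (3,3), (4,2), (4,5), (5,1), (5,4)}, so |H| = 12.

12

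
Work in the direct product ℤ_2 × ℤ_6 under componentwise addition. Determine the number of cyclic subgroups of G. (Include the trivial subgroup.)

8

Each element a generates a cyclic subgroup ⟨a⟩; distinct elements may generate the same one (a cyclic group of order d has φ(d) generators).
Cyclic subgroups by order — order 1: 1; order 2: 3; order 3: 1; order 6: 3.
Total: 8.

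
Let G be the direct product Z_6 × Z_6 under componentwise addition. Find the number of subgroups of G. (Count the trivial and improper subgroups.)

|G| = 36, so by Lagrange every subgroup order divides 36. Divisors: 1, 2, 3, 4, 6, 9, 12, 18, 36.
Subgroups by order — order 1: 1; order 2: 3; order 3: 4; order 4: 1; order 6: 12; order 9: 1; order 12: 4; order 18: 3; order 36: 1.
Total: 1 + 3 + 4 + 1 + 12 + 1 + 4 + 3 + 1 = 30.

30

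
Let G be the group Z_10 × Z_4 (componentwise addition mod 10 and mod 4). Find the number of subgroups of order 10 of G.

|G| = 40 and 10 | 40, so subgroups of order 10 are possible by Lagrange.
The subgroups of order 10 are: {(0,0), (0,2), (2,0), (2,2), (4,0), (4,2), (6,0), (6,2), (8,0), (8,2)}; {(0,0), (1,0), (2,0), (3,0), (4,0), (5,0), (6,0), (7,0), (8,0), (9,0)}; {(0,0), (1,2), (2,0), (3,2), (4,0), (5,2), (6,0), (7,2), (8,0), (9,2)}.
So G has 3 subgroups of order 10.

3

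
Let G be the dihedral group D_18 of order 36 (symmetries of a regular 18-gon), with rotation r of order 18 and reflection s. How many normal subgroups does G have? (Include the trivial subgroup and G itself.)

G has 45 subgroups. Checking conjugation-invariance by order — order 1: 1/1 normal; order 2: 1/19 normal; order 3: 1/1 normal; order 4: 0/9 normal; order 6: 1/7 normal; order 9: 1/1 normal; order 12: 0/3 normal; order 18: 3/3 normal; order 36: 1/1 normal.
Total normal subgroups: 9.

9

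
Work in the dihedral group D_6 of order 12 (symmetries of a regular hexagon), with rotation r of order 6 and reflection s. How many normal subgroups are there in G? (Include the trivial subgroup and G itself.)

G has 16 subgroups. Checking conjugation-invariance by order — order 1: 1/1 normal; order 2: 1/7 normal; order 3: 1/1 normal; order 4: 0/3 normal; order 6: 3/3 normal; order 12: 1/1 normal.
Total normal subgroups: 7.

7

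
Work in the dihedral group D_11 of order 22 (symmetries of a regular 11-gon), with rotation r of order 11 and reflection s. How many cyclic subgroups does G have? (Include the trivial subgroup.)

Each element a generates a cyclic subgroup ⟨a⟩; distinct elements may generate the same one (a cyclic group of order d has φ(d) generators).
Cyclic subgroups by order — order 1: 1; order 2: 11; order 11: 1.
Total: 13.

13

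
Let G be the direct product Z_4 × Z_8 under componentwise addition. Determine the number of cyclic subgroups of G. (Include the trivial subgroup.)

Each element a generates a cyclic subgroup ⟨a⟩; distinct elements may generate the same one (a cyclic group of order d has φ(d) generators).
Cyclic subgroups by order — order 1: 1; order 2: 3; order 4: 6; order 8: 4.
Total: 14.

14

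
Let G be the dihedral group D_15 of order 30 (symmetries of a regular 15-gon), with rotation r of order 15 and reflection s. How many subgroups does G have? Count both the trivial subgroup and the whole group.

|G| = 30, so by Lagrange every subgroup order divides 30. Divisors: 1, 2, 3, 5, 6, 10, 15, 30.
Subgroups by order — order 1: 1; order 2: 15; order 3: 1; order 5: 1; order 6: 5; order 10: 3; order 15: 1; order 30: 1.
Total: 1 + 15 + 1 + 1 + 5 + 3 + 1 + 1 = 28.

28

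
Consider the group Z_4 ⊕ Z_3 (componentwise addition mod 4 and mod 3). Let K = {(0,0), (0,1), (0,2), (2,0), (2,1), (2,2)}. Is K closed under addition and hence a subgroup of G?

Yes

|K| = 6 divides |G| = 12, consistent with Lagrange.
K contains the identity, every element's inverse is in K, and K is closed under +: it is a subgroup.
In fact K = ⟨(2,2)⟩.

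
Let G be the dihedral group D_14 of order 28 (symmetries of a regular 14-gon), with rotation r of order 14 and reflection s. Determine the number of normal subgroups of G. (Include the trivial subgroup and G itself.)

7

G has 28 subgroups. Checking conjugation-invariance by order — order 1: 1/1 normal; order 2: 1/15 normal; order 4: 0/7 normal; order 7: 1/1 normal; order 14: 3/3 normal; order 28: 1/1 normal.
Total normal subgroups: 7.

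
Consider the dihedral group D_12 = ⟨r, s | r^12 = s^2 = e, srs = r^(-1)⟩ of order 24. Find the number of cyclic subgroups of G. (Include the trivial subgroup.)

Group the elements of G by the cyclic subgroup they generate; each cyclic subgroup of order d accounts for φ(d) elements.
Cyclic subgroups by order — order 1: 1; order 2: 13; order 3: 1; order 4: 1; order 6: 1; order 12: 1.
Total: 18.

18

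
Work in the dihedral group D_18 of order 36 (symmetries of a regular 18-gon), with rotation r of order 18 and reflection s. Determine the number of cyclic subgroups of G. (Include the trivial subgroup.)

24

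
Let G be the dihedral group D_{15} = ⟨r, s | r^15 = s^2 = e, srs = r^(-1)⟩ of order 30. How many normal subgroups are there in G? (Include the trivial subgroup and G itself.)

G has 28 subgroups. Checking conjugation-invariance by order — order 1: 1/1 normal; order 2: 0/15 normal; order 3: 1/1 normal; order 5: 1/1 normal; order 6: 0/5 normal; order 10: 0/3 normal; order 15: 1/1 normal; order 30: 1/1 normal.
Total normal subgroups: 5.

5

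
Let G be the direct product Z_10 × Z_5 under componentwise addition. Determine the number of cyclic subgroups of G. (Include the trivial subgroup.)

14

Group the elements of G by the cyclic subgroup they generate; each cyclic subgroup of order d accounts for φ(d) elements.
Cyclic subgroups by order — order 1: 1; order 2: 1; order 5: 6; order 10: 6.
Total: 14.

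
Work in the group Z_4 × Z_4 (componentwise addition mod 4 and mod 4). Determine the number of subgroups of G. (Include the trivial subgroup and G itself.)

|G| = 16, so by Lagrange every subgroup order divides 16. Divisors: 1, 2, 4, 8, 16.
Subgroups by order — order 1: 1; order 2: 3; order 4: 7; order 8: 3; order 16: 1.
Total: 1 + 3 + 7 + 3 + 1 = 15.

15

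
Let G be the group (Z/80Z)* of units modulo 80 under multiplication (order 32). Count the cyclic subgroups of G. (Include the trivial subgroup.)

20

A cyclic subgroup of order d is generated by each of its φ(d) elements of order d, so the cyclic subgroups of order d number (#elements of order d)/φ(d).
Cyclic subgroups by order — order 1: 1; order 2: 7; order 4: 12.
Total: 20.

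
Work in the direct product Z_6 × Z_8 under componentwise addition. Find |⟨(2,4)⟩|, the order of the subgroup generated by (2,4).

6

The order of (2,4) in Z_6 × Z_8 is lcm(ord(2) in Z_6, ord(4) in Z_8).
ord(2) = 3 and ord(4) = 2, so |⟨(2,4)⟩| = lcm(3, 2) = 6.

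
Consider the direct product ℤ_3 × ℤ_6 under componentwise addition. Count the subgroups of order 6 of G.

4

|G| = 18 and 6 | 18, so subgroups of order 6 are possible by Lagrange.
The subgroups of order 6 are: {(0,0), (0,1), (0,2), (0,3), (0,4), (0,5)}; {(0,0), (0,3), (1,0), (1,3), (2,0), (2,3)}; {(0,0), (0,3), (1,1), (1,4), (2,2), (2,5)}; {(0,0), (0,3), (1,2), (1,5), (2,1), (2,4)}.
So G has 4 subgroups of order 6.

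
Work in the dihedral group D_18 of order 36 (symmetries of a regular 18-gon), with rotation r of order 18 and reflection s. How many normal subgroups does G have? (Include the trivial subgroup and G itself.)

G has 45 subgroups. Checking conjugation-invariance by order — order 1: 1/1 normal; order 2: 1/19 normal; order 3: 1/1 normal; order 4: 0/9 normal; order 6: 1/7 normal; order 9: 1/1 normal; order 12: 0/3 normal; order 18: 3/3 normal; order 36: 1/1 normal.
Total normal subgroups: 9.

9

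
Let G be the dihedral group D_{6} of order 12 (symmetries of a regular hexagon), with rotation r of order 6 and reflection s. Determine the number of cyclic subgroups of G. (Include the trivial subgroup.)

10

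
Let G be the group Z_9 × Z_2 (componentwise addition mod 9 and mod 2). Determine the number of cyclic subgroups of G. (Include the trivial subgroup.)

6

Each element a generates a cyclic subgroup ⟨a⟩; distinct elements may generate the same one (a cyclic group of order d has φ(d) generators).
Cyclic subgroups by order — order 1: 1; order 2: 1; order 3: 1; order 6: 1; order 9: 1; order 18: 1.
Total: 6.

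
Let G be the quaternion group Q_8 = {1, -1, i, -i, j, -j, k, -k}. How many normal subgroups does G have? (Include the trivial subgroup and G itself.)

6

G has 6 subgroups. Checking conjugation-invariance by order — order 1: 1/1 normal; order 2: 1/1 normal; order 4: 3/3 normal; order 8: 1/1 normal.
Total normal subgroups: 6.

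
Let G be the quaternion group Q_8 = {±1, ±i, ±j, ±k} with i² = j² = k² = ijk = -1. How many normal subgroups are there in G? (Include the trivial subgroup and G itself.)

6

G has 6 subgroups. Checking conjugation-invariance by order — order 1: 1/1 normal; order 2: 1/1 normal; order 4: 3/3 normal; order 8: 1/1 normal.
Total normal subgroups: 6.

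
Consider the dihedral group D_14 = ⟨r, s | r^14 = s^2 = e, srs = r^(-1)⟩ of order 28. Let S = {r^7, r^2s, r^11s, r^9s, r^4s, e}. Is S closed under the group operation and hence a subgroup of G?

|S| = 6 does not divide |G| = 28, so by Lagrange S is not a subgroup.

No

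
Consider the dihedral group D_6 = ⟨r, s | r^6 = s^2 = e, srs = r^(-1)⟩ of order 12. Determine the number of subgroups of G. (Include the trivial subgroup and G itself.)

|G| = 12, so by Lagrange every subgroup order divides 12. Divisors: 1, 2, 3, 4, 6, 12.
Subgroups by order — order 1: 1; order 2: 7; order 3: 1; order 4: 3; order 6: 3; order 12: 1.
Total: 1 + 7 + 1 + 3 + 3 + 1 = 16.

16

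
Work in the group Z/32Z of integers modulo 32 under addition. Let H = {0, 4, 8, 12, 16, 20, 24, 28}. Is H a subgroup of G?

Yes

|H| = 8 divides |G| = 32, consistent with Lagrange.
H contains the identity, every element's inverse is in H, and H is closed under +: it is a subgroup.
In fact H = ⟨4⟩.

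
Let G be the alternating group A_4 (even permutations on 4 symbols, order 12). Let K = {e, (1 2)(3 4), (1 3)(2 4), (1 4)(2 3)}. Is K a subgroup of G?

Yes

|K| = 4 divides |G| = 12, consistent with Lagrange.
K contains the identity, every element's inverse is in K, and K is closed under ∘: it is a subgroup.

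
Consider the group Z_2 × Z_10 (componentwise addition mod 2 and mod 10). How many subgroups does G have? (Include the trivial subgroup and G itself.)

|G| = 20, so by Lagrange every subgroup order divides 20. Divisors: 1, 2, 4, 5, 10, 20.
Subgroups by order — order 1: 1; order 2: 3; order 4: 1; order 5: 1; order 10: 3; order 20: 1.
Total: 1 + 3 + 1 + 1 + 3 + 1 = 10.

10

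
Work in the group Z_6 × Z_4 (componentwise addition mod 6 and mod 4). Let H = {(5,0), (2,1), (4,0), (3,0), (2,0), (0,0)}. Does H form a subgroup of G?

(5,0) ∈ H but its inverse (1,0) ∉ H, so H is not a subgroup.

No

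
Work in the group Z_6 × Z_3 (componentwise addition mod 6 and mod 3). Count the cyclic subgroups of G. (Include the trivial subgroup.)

10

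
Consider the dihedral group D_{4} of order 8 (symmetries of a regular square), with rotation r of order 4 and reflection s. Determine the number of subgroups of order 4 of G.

3

|G| = 8 and 4 | 8, so subgroups of order 4 are possible by Lagrange.
The subgroups of order 4 are: {e, r, r^2, r^3}; {e, r^2, s, r^2s}; {e, r^2, rs, r^3s}.
So G has 3 subgroups of order 4.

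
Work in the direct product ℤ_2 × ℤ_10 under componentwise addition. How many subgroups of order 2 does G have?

|G| = 20 and 2 | 20, so subgroups of order 2 are possible by Lagrange.
The subgroups of order 2 are: {(0,0), (0,5)}; {(0,0), (1,0)}; {(0,0), (1,5)}.
So G has 3 subgroups of order 2.

3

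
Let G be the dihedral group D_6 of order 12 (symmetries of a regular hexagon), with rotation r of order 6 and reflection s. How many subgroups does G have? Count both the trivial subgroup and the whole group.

16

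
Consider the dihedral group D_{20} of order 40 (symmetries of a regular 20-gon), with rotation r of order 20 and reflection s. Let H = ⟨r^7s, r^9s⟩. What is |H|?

20

|⟨r^7s⟩| = 2 and |⟨r^9s⟩| = 2, so |H| is a multiple of lcm(2, 2) = 2 and divides |G| = 40.
Closing under the operation: H = {e, r^2, r^4, r^6, r^8, r^10, r^12, r^14, r^16, r^18, rs, r^3s, r^5s, r^7s, r^9s, r^11s, r^13s, r^15s, r^17s, r^19s}, so |H| = 20.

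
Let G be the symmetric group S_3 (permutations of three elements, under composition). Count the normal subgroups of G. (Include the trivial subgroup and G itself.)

3

G has 6 subgroups. Checking conjugation-invariance by order — order 1: 1/1 normal; order 2: 0/3 normal; order 3: 1/1 normal; order 6: 1/1 normal.
Total normal subgroups: 3.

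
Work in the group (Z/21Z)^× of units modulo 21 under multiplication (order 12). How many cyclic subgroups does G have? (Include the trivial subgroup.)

Each element a generates a cyclic subgroup ⟨a⟩; distinct elements may generate the same one (a cyclic group of order d has φ(d) generators).
Cyclic subgroups by order — order 1: 1; order 2: 3; order 3: 1; order 6: 3.
Total: 8.

8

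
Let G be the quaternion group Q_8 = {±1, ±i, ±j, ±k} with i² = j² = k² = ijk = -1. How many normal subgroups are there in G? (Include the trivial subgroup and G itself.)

6

G has 6 subgroups. Checking conjugation-invariance by order — order 1: 1/1 normal; order 2: 1/1 normal; order 4: 3/3 normal; order 8: 1/1 normal.
Total normal subgroups: 6.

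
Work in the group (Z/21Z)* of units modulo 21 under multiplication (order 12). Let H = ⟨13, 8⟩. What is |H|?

|⟨13⟩| = 2 and |⟨8⟩| = 2, so |H| is a multiple of lcm(2, 2) = 2 and divides |G| = 12.
Closing under the operation: H = {1, 8, 13, 20}, so |H| = 4.

4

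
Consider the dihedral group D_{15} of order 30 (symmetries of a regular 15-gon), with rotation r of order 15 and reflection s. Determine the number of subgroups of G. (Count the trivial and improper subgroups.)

28

|G| = 30, so by Lagrange every subgroup order divides 30. Divisors: 1, 2, 3, 5, 6, 10, 15, 30.
Subgroups by order — order 1: 1; order 2: 15; order 3: 1; order 5: 1; order 6: 5; order 10: 3; order 15: 1; order 30: 1.
Total: 1 + 15 + 1 + 1 + 5 + 3 + 1 + 1 = 28.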